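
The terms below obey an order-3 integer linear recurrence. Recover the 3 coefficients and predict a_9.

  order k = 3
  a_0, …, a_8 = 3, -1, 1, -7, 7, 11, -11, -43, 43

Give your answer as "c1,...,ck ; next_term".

  a_3 = -1·1 + -3·-1 + -3·3 = -7
  a_4 = -1·-7 + -3·1 + -3·-1 = 7
  a_5 = -1·7 + -3·-7 + -3·1 = 11
  a_6 = -1·11 + -3·7 + -3·-7 = -11
  a_7 = -1·-11 + -3·11 + -3·7 = -43
  a_8 = -1·-43 + -3·-11 + -3·11 = 43
  a_9 = -1·43 + -3·-43 + -3·-11 = 119

-1,-3,-3 ; 119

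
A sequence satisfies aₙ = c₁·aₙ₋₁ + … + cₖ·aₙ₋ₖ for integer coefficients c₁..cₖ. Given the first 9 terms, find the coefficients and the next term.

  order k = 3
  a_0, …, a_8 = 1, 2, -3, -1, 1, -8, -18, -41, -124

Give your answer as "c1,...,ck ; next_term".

  a_3 = 2·-3 + 1·2 + 3·1 = -1
  a_4 = 2·-1 + 1·-3 + 3·2 = 1
  a_5 = 2·1 + 1·-1 + 3·-3 = -8
  a_6 = 2·-8 + 1·1 + 3·-1 = -18
  a_7 = 2·-18 + 1·-8 + 3·1 = -41
  a_8 = 2·-41 + 1·-18 + 3·-8 = -124
  a_9 = 2·-124 + 1·-41 + 3·-18 = -343

2,1,3 ; -343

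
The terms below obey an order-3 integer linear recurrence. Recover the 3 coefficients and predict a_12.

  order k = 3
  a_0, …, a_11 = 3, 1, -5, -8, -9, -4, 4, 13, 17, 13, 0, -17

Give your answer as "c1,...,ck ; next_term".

  a_3 = 1·-5 + 0·1 + -1·3 = -8
  a_4 = 1·-8 + 0·-5 + -1·1 = -9
  a_5 = 1·-9 + 0·-8 + -1·-5 = -4
  a_6 = 1·-4 + 0·-9 + -1·-8 = 4
  a_7 = 1·4 + 0·-4 + -1·-9 = 13
  a_8 = 1·13 + 0·4 + -1·-4 = 17
  a_9 = 1·17 + 0·13 + -1·4 = 13
  a_10 = 1·13 + 0·17 + -1·13 = 0
  a_11 = 1·0 + 0·13 + -1·17 = -17
  a_12 = 1·-17 + 0·0 + -1·13 = -30

1,0,-1 ; -30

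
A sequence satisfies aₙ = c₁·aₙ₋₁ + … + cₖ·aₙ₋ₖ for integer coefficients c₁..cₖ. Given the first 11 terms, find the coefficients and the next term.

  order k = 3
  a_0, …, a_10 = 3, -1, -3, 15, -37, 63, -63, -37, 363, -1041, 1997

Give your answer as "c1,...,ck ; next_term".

  a_3 = -3·-3 + -3·-1 + 1·3 = 15
  a_4 = -3·15 + -3·-3 + 1·-1 = -37
  a_5 = -3·-37 + -3·15 + 1·-3 = 63
  a_6 = -3·63 + -3·-37 + 1·15 = -63
  a_7 = -3·-63 + -3·63 + 1·-37 = -37
  a_8 = -3·-37 + -3·-63 + 1·63 = 363
  a_9 = -3·363 + -3·-37 + 1·-63 = -1041
  a_10 = -3·-1041 + -3·363 + 1·-37 = 1997
  a_11 = -3·1997 + -3·-1041 + 1·363 = -2505

-3,-3,1 ; -2505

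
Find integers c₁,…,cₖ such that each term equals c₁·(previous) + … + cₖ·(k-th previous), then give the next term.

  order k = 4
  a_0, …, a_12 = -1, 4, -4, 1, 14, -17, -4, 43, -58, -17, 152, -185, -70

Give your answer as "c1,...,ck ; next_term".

  a_4 = 0·1 + -1·-4 + 2·4 + -2·-1 = 14
  a_5 = 0·14 + -1·1 + 2·-4 + -2·4 = -17
  a_6 = 0·-17 + -1·14 + 2·1 + -2·-4 = -4
  a_7 = 0·-4 + -1·-17 + 2·14 + -2·1 = 43
  a_8 = 0·43 + -1·-4 + 2·-17 + -2·14 = -58
  a_9 = 0·-58 + -1·43 + 2·-4 + -2·-17 = -17
  a_10 = 0·-17 + -1·-58 + 2·43 + -2·-4 = 152
  a_11 = 0·152 + -1·-17 + 2·-58 + -2·43 = -185
  a_12 = 0·-185 + -1·152 + 2·-17 + -2·-58 = -70
  a_13 = 0·-70 + -1·-185 + 2·152 + -2·-17 = 523

0,-1,2,-2 ; 523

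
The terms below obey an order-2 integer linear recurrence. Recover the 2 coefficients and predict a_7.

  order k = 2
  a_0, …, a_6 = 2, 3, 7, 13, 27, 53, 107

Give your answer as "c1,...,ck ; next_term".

  a_2 = 1·3 + 2·2 = 7
  a_3 = 1·7 + 2·3 = 13
  a_4 = 1·13 + 2·7 = 27
  a_5 = 1·27 + 2·13 = 53
  a_6 = 1·53 + 2·27 = 107
  a_7 = 1·107 + 2·53 = 213

1,2 ; 213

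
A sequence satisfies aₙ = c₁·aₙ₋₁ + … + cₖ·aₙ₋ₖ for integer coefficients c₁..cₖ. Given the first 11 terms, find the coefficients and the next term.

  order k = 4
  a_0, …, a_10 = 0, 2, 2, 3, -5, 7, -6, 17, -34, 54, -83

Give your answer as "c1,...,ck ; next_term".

-1,0,-1,2 ; 151

  a_4 = -1·3 + 0·2 + -1·2 + 2·0 = -5
  a_5 = -1·-5 + 0·3 + -1·2 + 2·2 = 7
  a_6 = -1·7 + 0·-5 + -1·3 + 2·2 = -6
  a_7 = -1·-6 + 0·7 + -1·-5 + 2·3 = 17
  a_8 = -1·17 + 0·-6 + -1·7 + 2·-5 = -34
  a_9 = -1·-34 + 0·17 + -1·-6 + 2·7 = 54
  a_10 = -1·54 + 0·-34 + -1·17 + 2·-6 = -83
  a_11 = -1·-83 + 0·54 + -1·-34 + 2·17 = 151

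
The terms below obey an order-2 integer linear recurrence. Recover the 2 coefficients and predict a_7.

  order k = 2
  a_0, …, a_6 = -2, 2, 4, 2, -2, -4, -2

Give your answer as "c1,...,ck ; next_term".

1,-1 ; 2

  a_2 = 1·2 + -1·-2 = 4
  a_3 = 1·4 + -1·2 = 2
  a_4 = 1·2 + -1·4 = -2
  a_5 = 1·-2 + -1·2 = -4
  a_6 = 1·-4 + -1·-2 = -2
  a_7 = 1·-2 + -1·-4 = 2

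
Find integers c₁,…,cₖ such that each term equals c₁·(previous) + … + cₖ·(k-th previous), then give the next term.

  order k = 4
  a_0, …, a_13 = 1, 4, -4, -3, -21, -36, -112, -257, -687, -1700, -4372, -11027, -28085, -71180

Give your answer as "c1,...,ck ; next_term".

  a_4 = 2·-3 + 2·-4 + -2·4 + 1·1 = -21
  a_5 = 2·-21 + 2·-3 + -2·-4 + 1·4 = -36
  a_6 = 2·-36 + 2·-21 + -2·-3 + 1·-4 = -112
  a_7 = 2·-112 + 2·-36 + -2·-21 + 1·-3 = -257
  a_8 = 2·-257 + 2·-112 + -2·-36 + 1·-21 = -687
  a_9 = 2·-687 + 2·-257 + -2·-112 + 1·-36 = -1700
  a_10 = 2·-1700 + 2·-687 + -2·-257 + 1·-112 = -4372
  a_11 = 2·-4372 + 2·-1700 + -2·-687 + 1·-257 = -11027
  a_12 = 2·-11027 + 2·-4372 + -2·-1700 + 1·-687 = -28085
  a_13 = 2·-28085 + 2·-11027 + -2·-4372 + 1·-1700 = -71180
  a_14 = 2·-71180 + 2·-28085 + -2·-11027 + 1·-4372 = -180848

2,2,-2,1 ; -180848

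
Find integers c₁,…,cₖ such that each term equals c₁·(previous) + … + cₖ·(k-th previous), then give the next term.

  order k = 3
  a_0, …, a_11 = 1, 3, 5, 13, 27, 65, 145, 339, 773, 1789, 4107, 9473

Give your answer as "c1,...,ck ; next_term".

2,2,-3 ; 21793

  a_3 = 2·5 + 2·3 + -3·1 = 13
  a_4 = 2·13 + 2·5 + -3·3 = 27
  a_5 = 2·27 + 2·13 + -3·5 = 65
  a_6 = 2·65 + 2·27 + -3·13 = 145
  a_7 = 2·145 + 2·65 + -3·27 = 339
  a_8 = 2·339 + 2·145 + -3·65 = 773
  a_9 = 2·773 + 2·339 + -3·145 = 1789
  a_10 = 2·1789 + 2·773 + -3·339 = 4107
  a_11 = 2·4107 + 2·1789 + -3·773 = 9473
  a_12 = 2·9473 + 2·4107 + -3·1789 = 21793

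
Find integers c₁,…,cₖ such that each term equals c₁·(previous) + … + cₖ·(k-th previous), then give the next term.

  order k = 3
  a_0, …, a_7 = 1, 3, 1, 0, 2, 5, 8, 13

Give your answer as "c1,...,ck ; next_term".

  a_3 = 2·1 + -1·3 + 1·1 = 0
  a_4 = 2·0 + -1·1 + 1·3 = 2
  a_5 = 2·2 + -1·0 + 1·1 = 5
  a_6 = 2·5 + -1·2 + 1·0 = 8
  a_7 = 2·8 + -1·5 + 1·2 = 13
  a_8 = 2·13 + -1·8 + 1·5 = 23

2,-1,1 ; 23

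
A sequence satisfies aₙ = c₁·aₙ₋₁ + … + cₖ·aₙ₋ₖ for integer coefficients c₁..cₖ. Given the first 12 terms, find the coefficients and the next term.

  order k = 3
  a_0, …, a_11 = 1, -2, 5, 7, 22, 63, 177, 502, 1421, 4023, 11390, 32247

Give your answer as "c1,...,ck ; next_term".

  a_3 = 2·5 + 2·-2 + 1·1 = 7
  a_4 = 2·7 + 2·5 + 1·-2 = 22
  a_5 = 2·22 + 2·7 + 1·5 = 63
  a_6 = 2·63 + 2·22 + 1·7 = 177
  a_7 = 2·177 + 2·63 + 1·22 = 502
  a_8 = 2·502 + 2·177 + 1·63 = 1421
  a_9 = 2·1421 + 2·502 + 1·177 = 4023
  a_10 = 2·4023 + 2·1421 + 1·502 = 11390
  a_11 = 2·11390 + 2·4023 + 1·1421 = 32247
  a_12 = 2·32247 + 2·11390 + 1·4023 = 91297

2,2,1 ; 91297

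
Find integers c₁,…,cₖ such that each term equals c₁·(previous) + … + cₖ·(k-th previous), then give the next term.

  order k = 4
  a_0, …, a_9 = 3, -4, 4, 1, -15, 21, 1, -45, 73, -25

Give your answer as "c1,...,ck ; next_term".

-1,-2,0,-2 ; -123

  a_4 = -1·1 + -2·4 + 0·-4 + -2·3 = -15
  a_5 = -1·-15 + -2·1 + 0·4 + -2·-4 = 21
  a_6 = -1·21 + -2·-15 + 0·1 + -2·4 = 1
  a_7 = -1·1 + -2·21 + 0·-15 + -2·1 = -45
  a_8 = -1·-45 + -2·1 + 0·21 + -2·-15 = 73
  a_9 = -1·73 + -2·-45 + 0·1 + -2·21 = -25
  a_10 = -1·-25 + -2·73 + 0·-45 + -2·1 = -123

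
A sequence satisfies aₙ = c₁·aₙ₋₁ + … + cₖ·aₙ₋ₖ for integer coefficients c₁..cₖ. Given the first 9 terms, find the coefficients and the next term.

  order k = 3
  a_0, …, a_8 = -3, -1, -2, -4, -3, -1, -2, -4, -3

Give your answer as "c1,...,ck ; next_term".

  a_3 = 1·-2 + -1·-1 + 1·-3 = -4
  a_4 = 1·-4 + -1·-2 + 1·-1 = -3
  a_5 = 1·-3 + -1·-4 + 1·-2 = -1
  a_6 = 1·-1 + -1·-3 + 1·-4 = -2
  a_7 = 1·-2 + -1·-1 + 1·-3 = -4
  a_8 = 1·-4 + -1·-2 + 1·-1 = -3
  a_9 = 1·-3 + -1·-4 + 1·-2 = -1

1,-1,1 ; -1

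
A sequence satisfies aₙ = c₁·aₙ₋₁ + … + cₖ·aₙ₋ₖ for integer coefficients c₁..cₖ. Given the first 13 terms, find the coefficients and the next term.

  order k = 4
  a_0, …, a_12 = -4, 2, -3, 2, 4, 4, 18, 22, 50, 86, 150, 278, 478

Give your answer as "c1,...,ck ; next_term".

  a_4 = 1·2 + 2·-3 + 0·2 + -2·-4 = 4
  a_5 = 1·4 + 2·2 + 0·-3 + -2·2 = 4
  a_6 = 1·4 + 2·4 + 0·2 + -2·-3 = 18
  a_7 = 1·18 + 2·4 + 0·4 + -2·2 = 22
  a_8 = 1·22 + 2·18 + 0·4 + -2·4 = 50
  a_9 = 1·50 + 2·22 + 0·18 + -2·4 = 86
  a_10 = 1·86 + 2·50 + 0·22 + -2·18 = 150
  a_11 = 1·150 + 2·86 + 0·50 + -2·22 = 278
  a_12 = 1·278 + 2·150 + 0·86 + -2·50 = 478
  a_13 = 1·478 + 2·278 + 0·150 + -2·86 = 862

1,2,0,-2 ; 862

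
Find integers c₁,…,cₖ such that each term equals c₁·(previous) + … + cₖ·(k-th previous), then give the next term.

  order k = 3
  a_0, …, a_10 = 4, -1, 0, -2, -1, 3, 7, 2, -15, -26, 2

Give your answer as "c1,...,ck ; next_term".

  a_3 = 1·0 + -2·-1 + -1·4 = -2
  a_4 = 1·-2 + -2·0 + -1·-1 = -1
  a_5 = 1·-1 + -2·-2 + -1·0 = 3
  a_6 = 1·3 + -2·-1 + -1·-2 = 7
  a_7 = 1·7 + -2·3 + -1·-1 = 2
  a_8 = 1·2 + -2·7 + -1·3 = -15
  a_9 = 1·-15 + -2·2 + -1·7 = -26
  a_10 = 1·-26 + -2·-15 + -1·2 = 2
  a_11 = 1·2 + -2·-26 + -1·-15 = 69

1,-2,-1 ; 69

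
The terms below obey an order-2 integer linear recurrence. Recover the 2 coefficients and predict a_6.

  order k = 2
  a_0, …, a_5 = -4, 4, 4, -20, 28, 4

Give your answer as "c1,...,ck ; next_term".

  a_2 = -2·4 + -3·-4 = 4
  a_3 = -2·4 + -3·4 = -20
  a_4 = -2·-20 + -3·4 = 28
  a_5 = -2·28 + -3·-20 = 4
  a_6 = -2·4 + -3·28 = -92

-2,-3 ; -92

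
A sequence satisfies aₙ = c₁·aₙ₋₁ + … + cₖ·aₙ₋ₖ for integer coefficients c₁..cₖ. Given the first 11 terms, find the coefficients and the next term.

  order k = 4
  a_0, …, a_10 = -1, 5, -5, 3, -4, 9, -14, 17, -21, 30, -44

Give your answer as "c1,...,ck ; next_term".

-1,0,0,1 ; 61

  a_4 = -1·3 + 0·-5 + 0·5 + 1·-1 = -4
  a_5 = -1·-4 + 0·3 + 0·-5 + 1·5 = 9
  a_6 = -1·9 + 0·-4 + 0·3 + 1·-5 = -14
  a_7 = -1·-14 + 0·9 + 0·-4 + 1·3 = 17
  a_8 = -1·17 + 0·-14 + 0·9 + 1·-4 = -21
  a_9 = -1·-21 + 0·17 + 0·-14 + 1·9 = 30
  a_10 = -1·30 + 0·-21 + 0·17 + 1·-14 = -44
  a_11 = -1·-44 + 0·30 + 0·-21 + 1·17 = 61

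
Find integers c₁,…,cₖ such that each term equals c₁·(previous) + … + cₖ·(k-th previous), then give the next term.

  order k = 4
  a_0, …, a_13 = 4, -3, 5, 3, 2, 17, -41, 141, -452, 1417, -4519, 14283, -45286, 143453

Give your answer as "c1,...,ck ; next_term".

-2,4,0,-3 ; -454493

  a_4 = -2·3 + 4·5 + 0·-3 + -3·4 = 2
  a_5 = -2·2 + 4·3 + 0·5 + -3·-3 = 17
  a_6 = -2·17 + 4·2 + 0·3 + -3·5 = -41
  a_7 = -2·-41 + 4·17 + 0·2 + -3·3 = 141
  a_8 = -2·141 + 4·-41 + 0·17 + -3·2 = -452
  a_9 = -2·-452 + 4·141 + 0·-41 + -3·17 = 1417
  a_10 = -2·1417 + 4·-452 + 0·141 + -3·-41 = -4519
  a_11 = -2·-4519 + 4·1417 + 0·-452 + -3·141 = 14283
  a_12 = -2·14283 + 4·-4519 + 0·1417 + -3·-452 = -45286
  a_13 = -2·-45286 + 4·14283 + 0·-4519 + -3·1417 = 143453
  a_14 = -2·143453 + 4·-45286 + 0·14283 + -3·-4519 = -454493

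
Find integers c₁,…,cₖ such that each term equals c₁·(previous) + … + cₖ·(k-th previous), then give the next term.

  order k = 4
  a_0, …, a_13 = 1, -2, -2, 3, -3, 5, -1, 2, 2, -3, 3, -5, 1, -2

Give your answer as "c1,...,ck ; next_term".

0,1,0,-1 ; -2

  a_4 = 0·3 + 1·-2 + 0·-2 + -1·1 = -3
  a_5 = 0·-3 + 1·3 + 0·-2 + -1·-2 = 5
  a_6 = 0·5 + 1·-3 + 0·3 + -1·-2 = -1
  a_7 = 0·-1 + 1·5 + 0·-3 + -1·3 = 2
  a_8 = 0·2 + 1·-1 + 0·5 + -1·-3 = 2
  a_9 = 0·2 + 1·2 + 0·-1 + -1·5 = -3
  a_10 = 0·-3 + 1·2 + 0·2 + -1·-1 = 3
  a_11 = 0·3 + 1·-3 + 0·2 + -1·2 = -5
  a_12 = 0·-5 + 1·3 + 0·-3 + -1·2 = 1
  a_13 = 0·1 + 1·-5 + 0·3 + -1·-3 = -2
  a_14 = 0·-2 + 1·1 + 0·-5 + -1·3 = -2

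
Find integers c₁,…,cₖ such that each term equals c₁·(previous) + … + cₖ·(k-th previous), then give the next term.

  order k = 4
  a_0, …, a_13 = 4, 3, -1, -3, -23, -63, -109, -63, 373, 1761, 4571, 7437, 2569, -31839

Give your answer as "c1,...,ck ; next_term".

3,-3,-3,-2 ; -134677

  a_4 = 3·-3 + -3·-1 + -3·3 + -2·4 = -23
  a_5 = 3·-23 + -3·-3 + -3·-1 + -2·3 = -63
  a_6 = 3·-63 + -3·-23 + -3·-3 + -2·-1 = -109
  a_7 = 3·-109 + -3·-63 + -3·-23 + -2·-3 = -63
  a_8 = 3·-63 + -3·-109 + -3·-63 + -2·-23 = 373
  a_9 = 3·373 + -3·-63 + -3·-109 + -2·-63 = 1761
  a_10 = 3·1761 + -3·373 + -3·-63 + -2·-109 = 4571
  a_11 = 3·4571 + -3·1761 + -3·373 + -2·-63 = 7437
  a_12 = 3·7437 + -3·4571 + -3·1761 + -2·373 = 2569
  a_13 = 3·2569 + -3·7437 + -3·4571 + -2·1761 = -31839
  a_14 = 3·-31839 + -3·2569 + -3·7437 + -2·4571 = -134677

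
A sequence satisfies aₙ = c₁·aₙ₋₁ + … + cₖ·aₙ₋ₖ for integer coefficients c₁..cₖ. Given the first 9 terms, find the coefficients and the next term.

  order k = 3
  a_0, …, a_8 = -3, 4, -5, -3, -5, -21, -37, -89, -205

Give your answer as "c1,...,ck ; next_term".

  a_3 = 1·-5 + 2·4 + 2·-3 = -3
  a_4 = 1·-3 + 2·-5 + 2·4 = -5
  a_5 = 1·-5 + 2·-3 + 2·-5 = -21
  a_6 = 1·-21 + 2·-5 + 2·-3 = -37
  a_7 = 1·-37 + 2·-21 + 2·-5 = -89
  a_8 = 1·-89 + 2·-37 + 2·-21 = -205
  a_9 = 1·-205 + 2·-89 + 2·-37 = -457

1,2,2 ; -457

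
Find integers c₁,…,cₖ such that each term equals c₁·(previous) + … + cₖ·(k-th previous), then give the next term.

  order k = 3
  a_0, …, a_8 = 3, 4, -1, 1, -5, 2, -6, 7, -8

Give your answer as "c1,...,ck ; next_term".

  a_3 = 0·-1 + 1·4 + -1·3 = 1
  a_4 = 0·1 + 1·-1 + -1·4 = -5
  a_5 = 0·-5 + 1·1 + -1·-1 = 2
  a_6 = 0·2 + 1·-5 + -1·1 = -6
  a_7 = 0·-6 + 1·2 + -1·-5 = 7
  a_8 = 0·7 + 1·-6 + -1·2 = -8
  a_9 = 0·-8 + 1·7 + -1·-6 = 13

0,1,-1 ; 13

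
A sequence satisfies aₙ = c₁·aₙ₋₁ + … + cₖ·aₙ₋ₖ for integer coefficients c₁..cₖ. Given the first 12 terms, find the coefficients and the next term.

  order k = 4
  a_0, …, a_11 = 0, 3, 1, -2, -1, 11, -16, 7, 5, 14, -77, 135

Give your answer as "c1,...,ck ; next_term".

-2,-2,-1,2 ; -120

  a_4 = -2·-2 + -2·1 + -1·3 + 2·0 = -1
  a_5 = -2·-1 + -2·-2 + -1·1 + 2·3 = 11
  a_6 = -2·11 + -2·-1 + -1·-2 + 2·1 = -16
  a_7 = -2·-16 + -2·11 + -1·-1 + 2·-2 = 7
  a_8 = -2·7 + -2·-16 + -1·11 + 2·-1 = 5
  a_9 = -2·5 + -2·7 + -1·-16 + 2·11 = 14
  a_10 = -2·14 + -2·5 + -1·7 + 2·-16 = -77
  a_11 = -2·-77 + -2·14 + -1·5 + 2·7 = 135
  a_12 = -2·135 + -2·-77 + -1·14 + 2·5 = -120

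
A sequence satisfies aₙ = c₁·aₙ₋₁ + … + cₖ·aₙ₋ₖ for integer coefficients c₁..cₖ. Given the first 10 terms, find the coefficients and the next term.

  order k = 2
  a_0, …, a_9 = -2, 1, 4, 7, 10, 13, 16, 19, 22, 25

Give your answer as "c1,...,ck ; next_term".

2,-1 ; 28

  a_2 = 2·1 + -1·-2 = 4
  a_3 = 2·4 + -1·1 = 7
  a_4 = 2·7 + -1·4 = 10
  a_5 = 2·10 + -1·7 = 13
  a_6 = 2·13 + -1·10 = 16
  a_7 = 2·16 + -1·13 = 19
  a_8 = 2·19 + -1·16 = 22
  a_9 = 2·22 + -1·19 = 25
  a_10 = 2·25 + -1·22 = 28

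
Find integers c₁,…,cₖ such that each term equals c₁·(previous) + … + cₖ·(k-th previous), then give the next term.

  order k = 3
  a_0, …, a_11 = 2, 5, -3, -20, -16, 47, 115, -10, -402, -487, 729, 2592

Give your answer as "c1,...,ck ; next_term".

1,-3,-1 ; 892

  a_3 = 1·-3 + -3·5 + -1·2 = -20
  a_4 = 1·-20 + -3·-3 + -1·5 = -16
  a_5 = 1·-16 + -3·-20 + -1·-3 = 47
  a_6 = 1·47 + -3·-16 + -1·-20 = 115
  a_7 = 1·115 + -3·47 + -1·-16 = -10
  a_8 = 1·-10 + -3·115 + -1·47 = -402
  a_9 = 1·-402 + -3·-10 + -1·115 = -487
  a_10 = 1·-487 + -3·-402 + -1·-10 = 729
  a_11 = 1·729 + -3·-487 + -1·-402 = 2592
  a_12 = 1·2592 + -3·729 + -1·-487 = 892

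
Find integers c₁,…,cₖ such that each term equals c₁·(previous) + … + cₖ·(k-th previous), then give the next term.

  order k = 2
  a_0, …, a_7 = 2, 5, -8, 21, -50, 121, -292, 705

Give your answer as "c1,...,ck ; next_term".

-2,1 ; -1702

  a_2 = -2·5 + 1·2 = -8
  a_3 = -2·-8 + 1·5 = 21
  a_4 = -2·21 + 1·-8 = -50
  a_5 = -2·-50 + 1·21 = 121
  a_6 = -2·121 + 1·-50 = -292
  a_7 = -2·-292 + 1·121 = 705
  a_8 = -2·705 + 1·-292 = -1702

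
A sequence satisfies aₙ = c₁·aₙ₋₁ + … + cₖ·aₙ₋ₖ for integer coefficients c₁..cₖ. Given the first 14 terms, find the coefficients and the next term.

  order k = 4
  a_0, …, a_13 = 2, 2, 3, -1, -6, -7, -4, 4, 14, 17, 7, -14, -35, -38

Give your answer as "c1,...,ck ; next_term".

  a_4 = 1·-1 + -1·3 + 0·2 + -1·2 = -6
  a_5 = 1·-6 + -1·-1 + 0·3 + -1·2 = -7
  a_6 = 1·-7 + -1·-6 + 0·-1 + -1·3 = -4
  a_7 = 1·-4 + -1·-7 + 0·-6 + -1·-1 = 4
  a_8 = 1·4 + -1·-4 + 0·-7 + -1·-6 = 14
  a_9 = 1·14 + -1·4 + 0·-4 + -1·-7 = 17
  a_10 = 1·17 + -1·14 + 0·4 + -1·-4 = 7
  a_11 = 1·7 + -1·17 + 0·14 + -1·4 = -14
  a_12 = 1·-14 + -1·7 + 0·17 + -1·14 = -35
  a_13 = 1·-35 + -1·-14 + 0·7 + -1·17 = -38
  a_14 = 1·-38 + -1·-35 + 0·-14 + -1·7 = -10

1,-1,0,-1 ; -10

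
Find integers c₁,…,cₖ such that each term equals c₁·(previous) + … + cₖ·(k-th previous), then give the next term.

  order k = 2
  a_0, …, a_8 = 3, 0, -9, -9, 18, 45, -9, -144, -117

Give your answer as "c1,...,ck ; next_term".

1,-3 ; 315

  a_2 = 1·0 + -3·3 = -9
  a_3 = 1·-9 + -3·0 = -9
  a_4 = 1·-9 + -3·-9 = 18
  a_5 = 1·18 + -3·-9 = 45
  a_6 = 1·45 + -3·18 = -9
  a_7 = 1·-9 + -3·45 = -144
  a_8 = 1·-144 + -3·-9 = -117
  a_9 = 1·-117 + -3·-144 = 315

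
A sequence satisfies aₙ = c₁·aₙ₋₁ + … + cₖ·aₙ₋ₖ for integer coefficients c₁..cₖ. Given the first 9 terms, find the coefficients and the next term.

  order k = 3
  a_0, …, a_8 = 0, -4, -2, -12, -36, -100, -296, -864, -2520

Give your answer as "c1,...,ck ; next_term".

2,2,2 ; -7360

  a_3 = 2·-2 + 2·-4 + 2·0 = -12
  a_4 = 2·-12 + 2·-2 + 2·-4 = -36
  a_5 = 2·-36 + 2·-12 + 2·-2 = -100
  a_6 = 2·-100 + 2·-36 + 2·-12 = -296
  a_7 = 2·-296 + 2·-100 + 2·-36 = -864
  a_8 = 2·-864 + 2·-296 + 2·-100 = -2520
  a_9 = 2·-2520 + 2·-864 + 2·-296 = -7360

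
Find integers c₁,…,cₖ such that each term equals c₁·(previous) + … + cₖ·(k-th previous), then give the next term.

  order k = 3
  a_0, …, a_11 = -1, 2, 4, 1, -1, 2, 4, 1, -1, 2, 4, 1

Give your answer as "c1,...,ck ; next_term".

1,-1,1 ; -1

  a_3 = 1·4 + -1·2 + 1·-1 = 1
  a_4 = 1·1 + -1·4 + 1·2 = -1
  a_5 = 1·-1 + -1·1 + 1·4 = 2
  a_6 = 1·2 + -1·-1 + 1·1 = 4
  a_7 = 1·4 + -1·2 + 1·-1 = 1
  a_8 = 1·1 + -1·4 + 1·2 = -1
  a_9 = 1·-1 + -1·1 + 1·4 = 2
  a_10 = 1·2 + -1·-1 + 1·1 = 4
  a_11 = 1·4 + -1·2 + 1·-1 = 1
  a_12 = 1·1 + -1·4 + 1·2 = -1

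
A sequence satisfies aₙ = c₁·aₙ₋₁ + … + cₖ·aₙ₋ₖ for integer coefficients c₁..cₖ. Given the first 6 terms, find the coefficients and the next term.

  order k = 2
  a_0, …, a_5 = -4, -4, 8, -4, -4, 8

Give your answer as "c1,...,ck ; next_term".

-1,-1 ; -4

  a_2 = -1·-4 + -1·-4 = 8
  a_3 = -1·8 + -1·-4 = -4
  a_4 = -1·-4 + -1·8 = -4
  a_5 = -1·-4 + -1·-4 = 8
  a_6 = -1·8 + -1·-4 = -4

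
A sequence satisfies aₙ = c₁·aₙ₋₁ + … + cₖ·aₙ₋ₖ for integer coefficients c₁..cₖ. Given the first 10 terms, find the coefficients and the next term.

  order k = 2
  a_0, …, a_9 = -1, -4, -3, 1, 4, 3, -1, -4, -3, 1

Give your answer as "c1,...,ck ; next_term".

1,-1 ; 4

  a_2 = 1·-4 + -1·-1 = -3
  a_3 = 1·-3 + -1·-4 = 1
  a_4 = 1·1 + -1·-3 = 4
  a_5 = 1·4 + -1·1 = 3
  a_6 = 1·3 + -1·4 = -1
  a_7 = 1·-1 + -1·3 = -4
  a_8 = 1·-4 + -1·-1 = -3
  a_9 = 1·-3 + -1·-4 = 1
  a_10 = 1·1 + -1·-3 = 4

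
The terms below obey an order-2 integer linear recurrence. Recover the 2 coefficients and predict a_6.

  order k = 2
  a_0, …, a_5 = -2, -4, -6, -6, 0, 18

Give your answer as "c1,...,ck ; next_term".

  a_2 = 3·-4 + -3·-2 = -6
  a_3 = 3·-6 + -3·-4 = -6
  a_4 = 3·-6 + -3·-6 = 0
  a_5 = 3·0 + -3·-6 = 18
  a_6 = 3·18 + -3·0 = 54

3,-3 ; 54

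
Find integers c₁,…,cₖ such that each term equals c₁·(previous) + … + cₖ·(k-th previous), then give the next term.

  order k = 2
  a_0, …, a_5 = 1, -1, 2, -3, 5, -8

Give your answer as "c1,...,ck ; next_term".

-1,1 ; 13

  a_2 = -1·-1 + 1·1 = 2
  a_3 = -1·2 + 1·-1 = -3
  a_4 = -1·-3 + 1·2 = 5
  a_5 = -1·5 + 1·-3 = -8
  a_6 = -1·-8 + 1·5 = 13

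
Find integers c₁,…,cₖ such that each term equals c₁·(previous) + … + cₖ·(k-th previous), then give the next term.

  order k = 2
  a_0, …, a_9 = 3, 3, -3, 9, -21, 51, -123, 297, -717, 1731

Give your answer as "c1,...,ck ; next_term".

-2,1 ; -4179

  a_2 = -2·3 + 1·3 = -3
  a_3 = -2·-3 + 1·3 = 9
  a_4 = -2·9 + 1·-3 = -21
  a_5 = -2·-21 + 1·9 = 51
  a_6 = -2·51 + 1·-21 = -123
  a_7 = -2·-123 + 1·51 = 297
  a_8 = -2·297 + 1·-123 = -717
  a_9 = -2·-717 + 1·297 = 1731
  a_10 = -2·1731 + 1·-717 = -4179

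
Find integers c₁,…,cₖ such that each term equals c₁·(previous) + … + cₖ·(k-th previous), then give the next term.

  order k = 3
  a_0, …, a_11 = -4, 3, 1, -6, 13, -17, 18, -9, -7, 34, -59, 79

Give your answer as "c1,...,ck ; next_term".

  a_3 = -1·1 + 1·3 + 2·-4 = -6
  a_4 = -1·-6 + 1·1 + 2·3 = 13
  a_5 = -1·13 + 1·-6 + 2·1 = -17
  a_6 = -1·-17 + 1·13 + 2·-6 = 18
  a_7 = -1·18 + 1·-17 + 2·13 = -9
  a_8 = -1·-9 + 1·18 + 2·-17 = -7
  a_9 = -1·-7 + 1·-9 + 2·18 = 34
  a_10 = -1·34 + 1·-7 + 2·-9 = -59
  a_11 = -1·-59 + 1·34 + 2·-7 = 79
  a_12 = -1·79 + 1·-59 + 2·34 = -70

-1,1,2 ; -70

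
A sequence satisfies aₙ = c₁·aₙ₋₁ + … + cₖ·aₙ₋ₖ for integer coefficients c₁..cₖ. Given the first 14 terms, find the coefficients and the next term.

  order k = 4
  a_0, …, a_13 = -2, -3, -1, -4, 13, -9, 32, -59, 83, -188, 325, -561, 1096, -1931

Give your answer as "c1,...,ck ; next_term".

-1,1,-2,-2 ; 3499

  a_4 = -1·-4 + 1·-1 + -2·-3 + -2·-2 = 13
  a_5 = -1·13 + 1·-4 + -2·-1 + -2·-3 = -9
  a_6 = -1·-9 + 1·13 + -2·-4 + -2·-1 = 32
  a_7 = -1·32 + 1·-9 + -2·13 + -2·-4 = -59
  a_8 = -1·-59 + 1·32 + -2·-9 + -2·13 = 83
  a_9 = -1·83 + 1·-59 + -2·32 + -2·-9 = -188
  a_10 = -1·-188 + 1·83 + -2·-59 + -2·32 = 325
  a_11 = -1·325 + 1·-188 + -2·83 + -2·-59 = -561
  a_12 = -1·-561 + 1·325 + -2·-188 + -2·83 = 1096
  a_13 = -1·1096 + 1·-561 + -2·325 + -2·-188 = -1931
  a_14 = -1·-1931 + 1·1096 + -2·-561 + -2·325 = 3499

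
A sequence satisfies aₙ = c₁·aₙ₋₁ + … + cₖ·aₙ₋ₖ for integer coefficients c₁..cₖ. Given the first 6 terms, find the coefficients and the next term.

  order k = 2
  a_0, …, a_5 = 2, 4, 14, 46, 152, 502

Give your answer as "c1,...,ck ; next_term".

  a_2 = 3·4 + 1·2 = 14
  a_3 = 3·14 + 1·4 = 46
  a_4 = 3·46 + 1·14 = 152
  a_5 = 3·152 + 1·46 = 502
  a_6 = 3·502 + 1·152 = 1658

3,1 ; 1658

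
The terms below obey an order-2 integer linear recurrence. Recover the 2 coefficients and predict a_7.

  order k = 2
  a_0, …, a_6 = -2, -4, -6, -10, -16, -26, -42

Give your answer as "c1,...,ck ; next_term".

1,1 ; -68

  a_2 = 1·-4 + 1·-2 = -6
  a_3 = 1·-6 + 1·-4 = -10
  a_4 = 1·-10 + 1·-6 = -16
  a_5 = 1·-16 + 1·-10 = -26
  a_6 = 1·-26 + 1·-16 = -42
  a_7 = 1·-42 + 1·-26 = -68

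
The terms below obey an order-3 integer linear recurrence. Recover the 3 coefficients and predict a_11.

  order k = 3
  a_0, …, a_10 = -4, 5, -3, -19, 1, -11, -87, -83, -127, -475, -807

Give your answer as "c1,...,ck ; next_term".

1,0,4 ; -1315

  a_3 = 1·-3 + 0·5 + 4·-4 = -19
  a_4 = 1·-19 + 0·-3 + 4·5 = 1
  a_5 = 1·1 + 0·-19 + 4·-3 = -11
  a_6 = 1·-11 + 0·1 + 4·-19 = -87
  a_7 = 1·-87 + 0·-11 + 4·1 = -83
  a_8 = 1·-83 + 0·-87 + 4·-11 = -127
  a_9 = 1·-127 + 0·-83 + 4·-87 = -475
  a_10 = 1·-475 + 0·-127 + 4·-83 = -807
  a_11 = 1·-807 + 0·-475 + 4·-127 = -1315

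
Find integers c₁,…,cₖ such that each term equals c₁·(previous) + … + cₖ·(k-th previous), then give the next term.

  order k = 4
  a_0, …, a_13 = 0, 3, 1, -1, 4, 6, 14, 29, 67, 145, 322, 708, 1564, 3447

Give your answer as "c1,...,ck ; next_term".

  a_4 = 1·-1 + 2·1 + 1·3 + 1·0 = 4
  a_5 = 1·4 + 2·-1 + 1·1 + 1·3 = 6
  a_6 = 1·6 + 2·4 + 1·-1 + 1·1 = 14
  a_7 = 1·14 + 2·6 + 1·4 + 1·-1 = 29
  a_8 = 1·29 + 2·14 + 1·6 + 1·4 = 67
  a_9 = 1·67 + 2·29 + 1·14 + 1·6 = 145
  a_10 = 1·145 + 2·67 + 1·29 + 1·14 = 322
  a_11 = 1·322 + 2·145 + 1·67 + 1·29 = 708
  a_12 = 1·708 + 2·322 + 1·145 + 1·67 = 1564
  a_13 = 1·1564 + 2·708 + 1·322 + 1·145 = 3447
  a_14 = 1·3447 + 2·1564 + 1·708 + 1·322 = 7605

1,2,1,1 ; 7605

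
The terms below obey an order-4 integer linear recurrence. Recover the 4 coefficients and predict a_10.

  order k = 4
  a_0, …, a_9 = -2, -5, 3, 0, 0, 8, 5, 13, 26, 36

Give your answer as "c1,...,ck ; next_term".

1,1,1,-1 ; 70

  a_4 = 1·0 + 1·3 + 1·-5 + -1·-2 = 0
  a_5 = 1·0 + 1·0 + 1·3 + -1·-5 = 8
  a_6 = 1·8 + 1·0 + 1·0 + -1·3 = 5
  a_7 = 1·5 + 1·8 + 1·0 + -1·0 = 13
  a_8 = 1·13 + 1·5 + 1·8 + -1·0 = 26
  a_9 = 1·26 + 1·13 + 1·5 + -1·8 = 36
  a_10 = 1·36 + 1·26 + 1·13 + -1·5 = 70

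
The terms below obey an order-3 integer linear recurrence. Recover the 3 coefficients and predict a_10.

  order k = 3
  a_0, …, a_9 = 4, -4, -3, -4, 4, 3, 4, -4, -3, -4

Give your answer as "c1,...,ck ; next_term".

0,0,-1 ; 4

  a_3 = 0·-3 + 0·-4 + -1·4 = -4
  a_4 = 0·-4 + 0·-3 + -1·-4 = 4
  a_5 = 0·4 + 0·-4 + -1·-3 = 3
  a_6 = 0·3 + 0·4 + -1·-4 = 4
  a_7 = 0·4 + 0·3 + -1·4 = -4
  a_8 = 0·-4 + 0·4 + -1·3 = -3
  a_9 = 0·-3 + 0·-4 + -1·4 = -4
  a_10 = 0·-4 + 0·-3 + -1·-4 = 4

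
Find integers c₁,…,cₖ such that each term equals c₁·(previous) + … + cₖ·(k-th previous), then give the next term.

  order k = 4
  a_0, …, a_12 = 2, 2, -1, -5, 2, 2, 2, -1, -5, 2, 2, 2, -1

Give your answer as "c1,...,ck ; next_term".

-1,-1,-1,-1 ; -5

  a_4 = -1·-5 + -1·-1 + -1·2 + -1·2 = 2
  a_5 = -1·2 + -1·-5 + -1·-1 + -1·2 = 2
  a_6 = -1·2 + -1·2 + -1·-5 + -1·-1 = 2
  a_7 = -1·2 + -1·2 + -1·2 + -1·-5 = -1
  a_8 = -1·-1 + -1·2 + -1·2 + -1·2 = -5
  a_9 = -1·-5 + -1·-1 + -1·2 + -1·2 = 2
  a_10 = -1·2 + -1·-5 + -1·-1 + -1·2 = 2
  a_11 = -1·2 + -1·2 + -1·-5 + -1·-1 = 2
  a_12 = -1·2 + -1·2 + -1·2 + -1·-5 = -1
  a_13 = -1·-1 + -1·2 + -1·2 + -1·2 = -5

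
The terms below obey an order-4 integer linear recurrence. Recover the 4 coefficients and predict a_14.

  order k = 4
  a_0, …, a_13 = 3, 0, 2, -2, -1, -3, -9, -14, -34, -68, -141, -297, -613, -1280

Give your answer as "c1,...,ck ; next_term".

1,2,1,-1 ; -2662

  a_4 = 1·-2 + 2·2 + 1·0 + -1·3 = -1
  a_5 = 1·-1 + 2·-2 + 1·2 + -1·0 = -3
  a_6 = 1·-3 + 2·-1 + 1·-2 + -1·2 = -9
  a_7 = 1·-9 + 2·-3 + 1·-1 + -1·-2 = -14
  a_8 = 1·-14 + 2·-9 + 1·-3 + -1·-1 = -34
  a_9 = 1·-34 + 2·-14 + 1·-9 + -1·-3 = -68
  a_10 = 1·-68 + 2·-34 + 1·-14 + -1·-9 = -141
  a_11 = 1·-141 + 2·-68 + 1·-34 + -1·-14 = -297
  a_12 = 1·-297 + 2·-141 + 1·-68 + -1·-34 = -613
  a_13 = 1·-613 + 2·-297 + 1·-141 + -1·-68 = -1280
  a_14 = 1·-1280 + 2·-613 + 1·-297 + -1·-141 = -2662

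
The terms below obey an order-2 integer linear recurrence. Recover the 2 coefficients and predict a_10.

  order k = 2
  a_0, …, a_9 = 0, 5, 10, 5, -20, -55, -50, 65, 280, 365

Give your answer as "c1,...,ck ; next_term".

2,-3 ; -110

  a_2 = 2·5 + -3·0 = 10
  a_3 = 2·10 + -3·5 = 5
  a_4 = 2·5 + -3·10 = -20
  a_5 = 2·-20 + -3·5 = -55
  a_6 = 2·-55 + -3·-20 = -50
  a_7 = 2·-50 + -3·-55 = 65
  a_8 = 2·65 + -3·-50 = 280
  a_9 = 2·280 + -3·65 = 365
  a_10 = 2·365 + -3·280 = -110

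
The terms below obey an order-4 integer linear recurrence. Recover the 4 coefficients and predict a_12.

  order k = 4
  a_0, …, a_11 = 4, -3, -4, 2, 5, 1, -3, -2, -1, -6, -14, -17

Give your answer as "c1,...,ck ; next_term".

3,-4,3,-2 ; -11

  a_4 = 3·2 + -4·-4 + 3·-3 + -2·4 = 5
  a_5 = 3·5 + -4·2 + 3·-4 + -2·-3 = 1
  a_6 = 3·1 + -4·5 + 3·2 + -2·-4 = -3
  a_7 = 3·-3 + -4·1 + 3·5 + -2·2 = -2
  a_8 = 3·-2 + -4·-3 + 3·1 + -2·5 = -1
  a_9 = 3·-1 + -4·-2 + 3·-3 + -2·1 = -6
  a_10 = 3·-6 + -4·-1 + 3·-2 + -2·-3 = -14
  a_11 = 3·-14 + -4·-6 + 3·-1 + -2·-2 = -17
  a_12 = 3·-17 + -4·-14 + 3·-6 + -2·-1 = -11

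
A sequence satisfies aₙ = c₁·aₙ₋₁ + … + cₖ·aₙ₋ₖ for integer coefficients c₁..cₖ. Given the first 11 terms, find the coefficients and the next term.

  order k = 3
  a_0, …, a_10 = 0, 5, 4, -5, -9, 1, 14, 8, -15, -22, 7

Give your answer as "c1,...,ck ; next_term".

  a_3 = 0·4 + -1·5 + -1·0 = -5
  a_4 = 0·-5 + -1·4 + -1·5 = -9
  a_5 = 0·-9 + -1·-5 + -1·4 = 1
  a_6 = 0·1 + -1·-9 + -1·-5 = 14
  a_7 = 0·14 + -1·1 + -1·-9 = 8
  a_8 = 0·8 + -1·14 + -1·1 = -15
  a_9 = 0·-15 + -1·8 + -1·14 = -22
  a_10 = 0·-22 + -1·-15 + -1·8 = 7
  a_11 = 0·7 + -1·-22 + -1·-15 = 37

0,-1,-1 ; 37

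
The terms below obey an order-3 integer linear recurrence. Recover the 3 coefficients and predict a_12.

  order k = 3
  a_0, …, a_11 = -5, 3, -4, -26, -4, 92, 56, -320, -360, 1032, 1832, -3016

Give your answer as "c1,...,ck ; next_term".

  a_3 = 1·-4 + -4·3 + 2·-5 = -26
  a_4 = 1·-26 + -4·-4 + 2·3 = -4
  a_5 = 1·-4 + -4·-26 + 2·-4 = 92
  a_6 = 1·92 + -4·-4 + 2·-26 = 56
  a_7 = 1·56 + -4·92 + 2·-4 = -320
  a_8 = 1·-320 + -4·56 + 2·92 = -360
  a_9 = 1·-360 + -4·-320 + 2·56 = 1032
  a_10 = 1·1032 + -4·-360 + 2·-320 = 1832
  a_11 = 1·1832 + -4·1032 + 2·-360 = -3016
  a_12 = 1·-3016 + -4·1832 + 2·1032 = -8280

1,-4,2 ; -8280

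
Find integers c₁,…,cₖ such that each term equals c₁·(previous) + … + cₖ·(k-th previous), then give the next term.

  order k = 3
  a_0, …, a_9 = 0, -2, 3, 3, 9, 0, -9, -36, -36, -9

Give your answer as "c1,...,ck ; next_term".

1,0,-3 ; 99

  a_3 = 1·3 + 0·-2 + -3·0 = 3
  a_4 = 1·3 + 0·3 + -3·-2 = 9
  a_5 = 1·9 + 0·3 + -3·3 = 0
  a_6 = 1·0 + 0·9 + -3·3 = -9
  a_7 = 1·-9 + 0·0 + -3·9 = -36
  a_8 = 1·-36 + 0·-9 + -3·0 = -36
  a_9 = 1·-36 + 0·-36 + -3·-9 = -9
  a_10 = 1·-9 + 0·-36 + -3·-36 = 99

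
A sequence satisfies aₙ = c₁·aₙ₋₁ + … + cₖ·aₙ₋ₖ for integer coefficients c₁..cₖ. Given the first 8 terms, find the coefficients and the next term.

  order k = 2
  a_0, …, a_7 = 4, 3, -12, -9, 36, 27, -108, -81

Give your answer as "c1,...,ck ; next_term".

  a_2 = 0·3 + -3·4 = -12
  a_3 = 0·-12 + -3·3 = -9
  a_4 = 0·-9 + -3·-12 = 36
  a_5 = 0·36 + -3·-9 = 27
  a_6 = 0·27 + -3·36 = -108
  a_7 = 0·-108 + -3·27 = -81
  a_8 = 0·-81 + -3·-108 = 324

0,-3 ; 324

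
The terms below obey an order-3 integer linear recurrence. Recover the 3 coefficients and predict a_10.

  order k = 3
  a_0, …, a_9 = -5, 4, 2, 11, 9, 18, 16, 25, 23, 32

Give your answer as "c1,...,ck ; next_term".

1,1,-1 ; 30

  a_3 = 1·2 + 1·4 + -1·-5 = 11
  a_4 = 1·11 + 1·2 + -1·4 = 9
  a_5 = 1·9 + 1·11 + -1·2 = 18
  a_6 = 1·18 + 1·9 + -1·11 = 16
  a_7 = 1·16 + 1·18 + -1·9 = 25
  a_8 = 1·25 + 1·16 + -1·18 = 23
  a_9 = 1·23 + 1·25 + -1·16 = 32
  a_10 = 1·32 + 1·23 + -1·25 = 30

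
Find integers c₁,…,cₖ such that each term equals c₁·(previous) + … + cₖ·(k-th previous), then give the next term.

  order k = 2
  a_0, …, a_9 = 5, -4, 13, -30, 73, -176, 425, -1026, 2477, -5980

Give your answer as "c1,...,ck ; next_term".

-2,1 ; 14437

  a_2 = -2·-4 + 1·5 = 13
  a_3 = -2·13 + 1·-4 = -30
  a_4 = -2·-30 + 1·13 = 73
  a_5 = -2·73 + 1·-30 = -176
  a_6 = -2·-176 + 1·73 = 425
  a_7 = -2·425 + 1·-176 = -1026
  a_8 = -2·-1026 + 1·425 = 2477
  a_9 = -2·2477 + 1·-1026 = -5980
  a_10 = -2·-5980 + 1·2477 = 14437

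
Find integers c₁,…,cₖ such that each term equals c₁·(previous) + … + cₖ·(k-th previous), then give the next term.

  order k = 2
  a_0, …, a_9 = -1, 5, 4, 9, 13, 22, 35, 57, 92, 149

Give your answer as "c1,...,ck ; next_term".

  a_2 = 1·5 + 1·-1 = 4
  a_3 = 1·4 + 1·5 = 9
  a_4 = 1·9 + 1·4 = 13
  a_5 = 1·13 + 1·9 = 22
  a_6 = 1·22 + 1·13 = 35
  a_7 = 1·35 + 1·22 = 57
  a_8 = 1·57 + 1·35 = 92
  a_9 = 1·92 + 1·57 = 149
  a_10 = 1·149 + 1·92 = 241

1,1 ; 241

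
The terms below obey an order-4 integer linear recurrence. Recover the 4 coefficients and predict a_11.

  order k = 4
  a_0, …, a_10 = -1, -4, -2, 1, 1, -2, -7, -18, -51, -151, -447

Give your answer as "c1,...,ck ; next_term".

4,-4,3,-1 ; -1319

  a_4 = 4·1 + -4·-2 + 3·-4 + -1·-1 = 1
  a_5 = 4·1 + -4·1 + 3·-2 + -1·-4 = -2
  a_6 = 4·-2 + -4·1 + 3·1 + -1·-2 = -7
  a_7 = 4·-7 + -4·-2 + 3·1 + -1·1 = -18
  a_8 = 4·-18 + -4·-7 + 3·-2 + -1·1 = -51
  a_9 = 4·-51 + -4·-18 + 3·-7 + -1·-2 = -151
  a_10 = 4·-151 + -4·-51 + 3·-18 + -1·-7 = -447
  a_11 = 4·-447 + -4·-151 + 3·-51 + -1·-18 = -1319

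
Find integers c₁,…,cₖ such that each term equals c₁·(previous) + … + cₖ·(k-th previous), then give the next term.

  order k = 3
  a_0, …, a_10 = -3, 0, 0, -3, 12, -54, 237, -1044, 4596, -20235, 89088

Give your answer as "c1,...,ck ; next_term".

  a_3 = -4·0 + 2·0 + 1·-3 = -3
  a_4 = -4·-3 + 2·0 + 1·0 = 12
  a_5 = -4·12 + 2·-3 + 1·0 = -54
  a_6 = -4·-54 + 2·12 + 1·-3 = 237
  a_7 = -4·237 + 2·-54 + 1·12 = -1044
  a_8 = -4·-1044 + 2·237 + 1·-54 = 4596
  a_9 = -4·4596 + 2·-1044 + 1·237 = -20235
  a_10 = -4·-20235 + 2·4596 + 1·-1044 = 89088
  a_11 = -4·89088 + 2·-20235 + 1·4596 = -392226

-4,2,1 ; -392226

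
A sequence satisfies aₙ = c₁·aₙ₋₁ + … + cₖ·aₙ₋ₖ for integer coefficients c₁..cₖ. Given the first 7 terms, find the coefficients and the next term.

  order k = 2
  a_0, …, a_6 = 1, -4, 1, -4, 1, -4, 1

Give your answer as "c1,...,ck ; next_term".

0,1 ; -4

  a_2 = 0·-4 + 1·1 = 1
  a_3 = 0·1 + 1·-4 = -4
  a_4 = 0·-4 + 1·1 = 1
  a_5 = 0·1 + 1·-4 = -4
  a_6 = 0·-4 + 1·1 = 1
  a_7 = 0·1 + 1·-4 = -4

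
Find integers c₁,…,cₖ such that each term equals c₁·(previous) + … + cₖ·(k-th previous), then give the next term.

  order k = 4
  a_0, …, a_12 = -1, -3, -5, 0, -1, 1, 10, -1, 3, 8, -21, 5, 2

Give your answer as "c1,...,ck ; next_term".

0,0,1,-2 ; -37

  a_4 = 0·0 + 0·-5 + 1·-3 + -2·-1 = -1
  a_5 = 0·-1 + 0·0 + 1·-5 + -2·-3 = 1
  a_6 = 0·1 + 0·-1 + 1·0 + -2·-5 = 10
  a_7 = 0·10 + 0·1 + 1·-1 + -2·0 = -1
  a_8 = 0·-1 + 0·10 + 1·1 + -2·-1 = 3
  a_9 = 0·3 + 0·-1 + 1·10 + -2·1 = 8
  a_10 = 0·8 + 0·3 + 1·-1 + -2·10 = -21
  a_11 = 0·-21 + 0·8 + 1·3 + -2·-1 = 5
  a_12 = 0·5 + 0·-21 + 1·8 + -2·3 = 2
  a_13 = 0·2 + 0·5 + 1·-21 + -2·8 = -37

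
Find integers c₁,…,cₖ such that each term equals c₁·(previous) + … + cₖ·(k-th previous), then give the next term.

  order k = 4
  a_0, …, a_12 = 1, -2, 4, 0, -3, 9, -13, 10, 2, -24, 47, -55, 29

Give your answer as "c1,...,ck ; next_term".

  a_4 = -1·0 + 0·4 + 1·-2 + -1·1 = -3
  a_5 = -1·-3 + 0·0 + 1·4 + -1·-2 = 9
  a_6 = -1·9 + 0·-3 + 1·0 + -1·4 = -13
  a_7 = -1·-13 + 0·9 + 1·-3 + -1·0 = 10
  a_8 = -1·10 + 0·-13 + 1·9 + -1·-3 = 2
  a_9 = -1·2 + 0·10 + 1·-13 + -1·9 = -24
  a_10 = -1·-24 + 0·2 + 1·10 + -1·-13 = 47
  a_11 = -1·47 + 0·-24 + 1·2 + -1·10 = -55
  a_12 = -1·-55 + 0·47 + 1·-24 + -1·2 = 29
  a_13 = -1·29 + 0·-55 + 1·47 + -1·-24 = 42

-1,0,1,-1 ; 42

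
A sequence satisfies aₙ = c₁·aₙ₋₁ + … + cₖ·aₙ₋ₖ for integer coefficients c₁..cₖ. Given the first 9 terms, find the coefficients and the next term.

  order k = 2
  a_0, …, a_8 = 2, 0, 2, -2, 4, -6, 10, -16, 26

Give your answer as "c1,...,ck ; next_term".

  a_2 = -1·0 + 1·2 = 2
  a_3 = -1·2 + 1·0 = -2
  a_4 = -1·-2 + 1·2 = 4
  a_5 = -1·4 + 1·-2 = -6
  a_6 = -1·-6 + 1·4 = 10
  a_7 = -1·10 + 1·-6 = -16
  a_8 = -1·-16 + 1·10 = 26
  a_9 = -1·26 + 1·-16 = -42

-1,1 ; -42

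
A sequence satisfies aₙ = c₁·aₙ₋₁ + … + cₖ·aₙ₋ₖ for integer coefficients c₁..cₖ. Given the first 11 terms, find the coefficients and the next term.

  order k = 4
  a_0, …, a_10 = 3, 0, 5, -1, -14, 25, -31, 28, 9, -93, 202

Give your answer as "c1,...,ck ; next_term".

-2,-2,-1,-2 ; -283

  a_4 = -2·-1 + -2·5 + -1·0 + -2·3 = -14
  a_5 = -2·-14 + -2·-1 + -1·5 + -2·0 = 25
  a_6 = -2·25 + -2·-14 + -1·-1 + -2·5 = -31
  a_7 = -2·-31 + -2·25 + -1·-14 + -2·-1 = 28
  a_8 = -2·28 + -2·-31 + -1·25 + -2·-14 = 9
  a_9 = -2·9 + -2·28 + -1·-31 + -2·25 = -93
  a_10 = -2·-93 + -2·9 + -1·28 + -2·-31 = 202
  a_11 = -2·202 + -2·-93 + -1·9 + -2·28 = -283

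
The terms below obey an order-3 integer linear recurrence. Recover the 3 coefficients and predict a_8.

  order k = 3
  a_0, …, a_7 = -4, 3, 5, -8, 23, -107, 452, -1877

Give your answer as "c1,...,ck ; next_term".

-4,0,-3 ; 7829

  a_3 = -4·5 + 0·3 + -3·-4 = -8
  a_4 = -4·-8 + 0·5 + -3·3 = 23
  a_5 = -4·23 + 0·-8 + -3·5 = -107
  a_6 = -4·-107 + 0·23 + -3·-8 = 452
  a_7 = -4·452 + 0·-107 + -3·23 = -1877
  a_8 = -4·-1877 + 0·452 + -3·-107 = 7829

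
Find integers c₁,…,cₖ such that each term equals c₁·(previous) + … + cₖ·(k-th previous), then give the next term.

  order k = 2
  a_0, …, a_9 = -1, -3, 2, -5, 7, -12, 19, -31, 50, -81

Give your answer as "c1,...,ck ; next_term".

-1,1 ; 131

  a_2 = -1·-3 + 1·-1 = 2
  a_3 = -1·2 + 1·-3 = -5
  a_4 = -1·-5 + 1·2 = 7
  a_5 = -1·7 + 1·-5 = -12
  a_6 = -1·-12 + 1·7 = 19
  a_7 = -1·19 + 1·-12 = -31
  a_8 = -1·-31 + 1·19 = 50
  a_9 = -1·50 + 1·-31 = -81
  a_10 = -1·-81 + 1·50 = 131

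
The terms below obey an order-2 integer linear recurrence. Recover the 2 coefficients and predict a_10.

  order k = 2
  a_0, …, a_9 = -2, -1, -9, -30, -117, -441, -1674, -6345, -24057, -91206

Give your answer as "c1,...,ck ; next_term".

3,3 ; -345789

  a_2 = 3·-1 + 3·-2 = -9
  a_3 = 3·-9 + 3·-1 = -30
  a_4 = 3·-30 + 3·-9 = -117
  a_5 = 3·-117 + 3·-30 = -441
  a_6 = 3·-441 + 3·-117 = -1674
  a_7 = 3·-1674 + 3·-441 = -6345
  a_8 = 3·-6345 + 3·-1674 = -24057
  a_9 = 3·-24057 + 3·-6345 = -91206
  a_10 = 3·-91206 + 3·-24057 = -345789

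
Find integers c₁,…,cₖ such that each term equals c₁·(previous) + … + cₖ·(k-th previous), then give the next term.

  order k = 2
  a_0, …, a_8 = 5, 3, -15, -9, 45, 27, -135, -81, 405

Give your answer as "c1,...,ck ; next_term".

0,-3 ; 243

  a_2 = 0·3 + -3·5 = -15
  a_3 = 0·-15 + -3·3 = -9
  a_4 = 0·-9 + -3·-15 = 45
  a_5 = 0·45 + -3·-9 = 27
  a_6 = 0·27 + -3·45 = -135
  a_7 = 0·-135 + -3·27 = -81
  a_8 = 0·-81 + -3·-135 = 405
  a_9 = 0·405 + -3·-81 = 243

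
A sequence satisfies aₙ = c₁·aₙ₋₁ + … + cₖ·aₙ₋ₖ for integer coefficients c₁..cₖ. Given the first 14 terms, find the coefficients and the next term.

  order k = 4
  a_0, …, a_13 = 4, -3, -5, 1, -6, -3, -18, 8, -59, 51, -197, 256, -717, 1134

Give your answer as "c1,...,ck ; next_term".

-1,2,1,2 ; -2706

  a_4 = -1·1 + 2·-5 + 1·-3 + 2·4 = -6
  a_5 = -1·-6 + 2·1 + 1·-5 + 2·-3 = -3
  a_6 = -1·-3 + 2·-6 + 1·1 + 2·-5 = -18
  a_7 = -1·-18 + 2·-3 + 1·-6 + 2·1 = 8
  a_8 = -1·8 + 2·-18 + 1·-3 + 2·-6 = -59
  a_9 = -1·-59 + 2·8 + 1·-18 + 2·-3 = 51
  a_10 = -1·51 + 2·-59 + 1·8 + 2·-18 = -197
  a_11 = -1·-197 + 2·51 + 1·-59 + 2·8 = 256
  a_12 = -1·256 + 2·-197 + 1·51 + 2·-59 = -717
  a_13 = -1·-717 + 2·256 + 1·-197 + 2·51 = 1134
  a_14 = -1·1134 + 2·-717 + 1·256 + 2·-197 = -2706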